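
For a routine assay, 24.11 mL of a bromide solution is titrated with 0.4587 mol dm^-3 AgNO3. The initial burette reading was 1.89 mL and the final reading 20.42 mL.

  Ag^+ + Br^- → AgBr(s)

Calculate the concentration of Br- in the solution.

n(AgNO3) = 0.01853 L × 0.4587 mol/L = 8.500 × 10^-3 mol
n(Br-) = 8.500 × 10^-3 mol (1:1 mole ratio)
[Br-] = 8.500 × 10^-3 mol / 0.02411 L = 0.3525 mol/L

0.3525 mol/L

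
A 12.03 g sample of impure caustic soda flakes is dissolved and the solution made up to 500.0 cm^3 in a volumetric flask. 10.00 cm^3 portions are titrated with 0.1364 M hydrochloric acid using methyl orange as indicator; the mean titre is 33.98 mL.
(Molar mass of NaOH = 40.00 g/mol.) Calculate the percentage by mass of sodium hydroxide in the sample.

77.06 %

NaOH + HCl → NaCl + H2O
n(HCl) per titration = 0.03398 × 0.1364 = 4.635 × 10^-3 mol
n(NaOH) in each aliquot = 4.635 × 10^-3 mol (1:1 ratio)
n(NaOH) in the whole flask = 4.635 × 10^-3 × 500.0/10.00 = 0.2317 mol
mass of NaOH = 0.2317 × 40.00 = 9.270 g
% NaOH = 9.270 / 12.03 × 100 = 77.06 %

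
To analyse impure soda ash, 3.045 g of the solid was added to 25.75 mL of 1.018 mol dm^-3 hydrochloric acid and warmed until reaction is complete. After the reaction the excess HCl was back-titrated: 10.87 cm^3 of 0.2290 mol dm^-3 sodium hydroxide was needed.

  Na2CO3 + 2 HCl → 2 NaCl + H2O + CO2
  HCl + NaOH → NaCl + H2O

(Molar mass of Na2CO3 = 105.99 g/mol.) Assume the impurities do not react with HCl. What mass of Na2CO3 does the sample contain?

1.257 g

n(HCl) added = 0.02575 × 1.018 = 0.02621 mol
n(NaOH) used in back-titration = 0.01087 × 0.2290 = 2.489 × 10^-3 mol
n(HCl) left over = 2.489 × 10^-3 mol (1:1 ratio)
n(HCl) consumed by analyte = 0.02621 − 2.489 × 10^-3 = 0.02372 mol
From the 1:2 ratio, n(Na2CO3) = 1/2 × 0.02372 = 0.01186 mol
mass of Na2CO3 = 0.01186 × 105.99 = 1.257 g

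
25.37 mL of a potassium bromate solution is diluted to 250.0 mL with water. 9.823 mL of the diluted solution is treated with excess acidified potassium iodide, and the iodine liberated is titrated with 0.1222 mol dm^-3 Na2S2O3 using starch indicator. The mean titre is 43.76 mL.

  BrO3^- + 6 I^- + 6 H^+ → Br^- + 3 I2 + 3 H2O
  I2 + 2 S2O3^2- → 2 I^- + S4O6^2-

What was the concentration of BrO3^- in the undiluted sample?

n(S2O3^2-) = 0.04376 × 0.1222 = 5.347 × 10^-3 mol
n(I2) = n(S2O3^2-)/2 = 2.674 × 10^-3 mol
From the 1:3 ratio, n(BrO3^-) in the aliquot = 1/3 × 2.674 × 10^-3 = 8.912 × 10^-4 mol
[BrO3^-]_dilute = 8.912 × 10^-4 / 0.009823 = 0.09073 mol/L
[BrO3^-]_original = 0.09073 × 250.0/25.37 = 0.8941 mol/L

0.8941 mol/L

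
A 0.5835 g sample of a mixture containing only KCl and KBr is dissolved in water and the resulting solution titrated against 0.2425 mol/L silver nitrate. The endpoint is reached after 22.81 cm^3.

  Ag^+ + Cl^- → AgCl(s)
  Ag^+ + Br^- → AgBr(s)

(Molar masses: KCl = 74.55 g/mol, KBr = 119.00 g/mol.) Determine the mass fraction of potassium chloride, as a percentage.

n(AgNO3) = 0.02281 × 0.2425 = 5.531 × 10^-3 mol
Let x = n(KCl), y = n(KBr).
Titrant: 1x + 1y = 5.531 × 10^-3;  mass: 74.55x + 119.00y = 0.5835
Solving, x = 1.681 × 10^-3 mol, y = 3.850 × 10^-3 mol
mass of KCl = 1.681 × 10^-3 × 74.55 = 0.1254 g
% KCl = 0.1254 / 0.5835 × 100 = 21.48 %

21.48 %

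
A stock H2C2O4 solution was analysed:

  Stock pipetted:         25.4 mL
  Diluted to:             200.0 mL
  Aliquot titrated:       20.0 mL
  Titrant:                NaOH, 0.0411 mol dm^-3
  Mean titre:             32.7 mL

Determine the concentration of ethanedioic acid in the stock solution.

0.265 mol/L

H2C2O4 + 2 NaOH → Na2C2O4 + 2 H2O
n(NaOH) = 0.0327 × 0.0411 = 1.34 × 10^-3 mol
From the 1:2 ratio, n(H2C2O4) in the aliquot = 1/2 × 1.34 × 10^-3 = 6.72 × 10^-4 mol
[H2C2O4]_dilute = 6.72 × 10^-4 / 0.0200 = 0.0336 mol/L
Dilution factor = 200.0 / 25.4 = 7.874
[H2C2O4]_stock = 0.0336 × 7.874 = 0.265 mol/L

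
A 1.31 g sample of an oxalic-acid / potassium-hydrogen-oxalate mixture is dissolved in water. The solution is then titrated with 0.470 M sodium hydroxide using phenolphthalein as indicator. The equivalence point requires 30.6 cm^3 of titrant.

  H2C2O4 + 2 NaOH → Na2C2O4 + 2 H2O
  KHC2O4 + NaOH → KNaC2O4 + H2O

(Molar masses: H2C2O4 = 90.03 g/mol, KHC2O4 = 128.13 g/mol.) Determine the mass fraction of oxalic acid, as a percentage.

n(NaOH) = 0.0306 × 0.470 = 0.0144 mol
Let x = n(H2C2O4), y = n(KHC2O4).
Titrant: 2x + 1y = 0.0144;  mass: 90.03x + 128.13y = 1.31
Solving, x = 3.20 × 10^-3 mol, y = 7.97 × 10^-3 mol
mass of H2C2O4 = 3.20 × 10^-3 × 90.03 = 0.289 g
% H2C2O4 = 0.289 / 1.31 × 100 = 22.0 %

22.0 %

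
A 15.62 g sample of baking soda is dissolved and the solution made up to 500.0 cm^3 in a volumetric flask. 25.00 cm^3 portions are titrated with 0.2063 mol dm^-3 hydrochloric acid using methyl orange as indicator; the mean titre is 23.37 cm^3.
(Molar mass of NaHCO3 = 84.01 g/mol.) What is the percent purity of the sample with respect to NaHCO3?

51.86 %

NaHCO3 + HCl → NaCl + H2O + CO2
n(HCl) per titration = 0.02337 × 0.2063 = 4.821 × 10^-3 mol
n(NaHCO3) in each aliquot = 4.821 × 10^-3 mol (1:1 ratio)
n(NaHCO3) in the whole flask = 4.821 × 10^-3 × 500.0/25.00 = 0.09642 mol
mass of NaHCO3 = 0.09642 × 84.01 = 8.101 g
% NaHCO3 = 8.101 / 15.62 × 100 = 51.86 %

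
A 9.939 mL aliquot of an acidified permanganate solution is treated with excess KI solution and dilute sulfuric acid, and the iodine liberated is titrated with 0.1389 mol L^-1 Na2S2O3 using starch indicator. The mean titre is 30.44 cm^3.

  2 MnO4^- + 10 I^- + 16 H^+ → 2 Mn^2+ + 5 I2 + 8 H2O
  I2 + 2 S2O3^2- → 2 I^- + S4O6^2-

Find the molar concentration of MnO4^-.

0.08508 mol/L

n(S2O3^2-) = 0.03044 × 0.1389 = 4.228 × 10^-3 mol
n(I2) = n(S2O3^2-)/2 = 2.114 × 10^-3 mol
From the 2:5 ratio, n(MnO4^-) in the aliquot = 2/5 × 2.114 × 10^-3 = 8.456 × 10^-4 mol
[MnO4^-] = 8.456 × 10^-4 / 0.009939 = 0.08508 mol/L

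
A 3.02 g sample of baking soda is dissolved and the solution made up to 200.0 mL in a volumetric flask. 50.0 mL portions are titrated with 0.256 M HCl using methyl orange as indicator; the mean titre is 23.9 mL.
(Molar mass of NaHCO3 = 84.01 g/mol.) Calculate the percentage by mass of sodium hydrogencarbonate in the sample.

68.1 %

NaHCO3 + HCl → NaCl + H2O + CO2
n(HCl) per titration = 0.0239 × 0.256 = 6.12 × 10^-3 mol
n(NaHCO3) in each aliquot = 6.12 × 10^-3 mol (1:1 ratio)
n(NaHCO3) in the whole flask = 6.12 × 10^-3 × 200.0/50.0 = 0.0245 mol
mass of NaHCO3 = 0.0245 × 84.01 = 2.06 g
% NaHCO3 = 2.06 / 3.02 × 100 = 68.1 %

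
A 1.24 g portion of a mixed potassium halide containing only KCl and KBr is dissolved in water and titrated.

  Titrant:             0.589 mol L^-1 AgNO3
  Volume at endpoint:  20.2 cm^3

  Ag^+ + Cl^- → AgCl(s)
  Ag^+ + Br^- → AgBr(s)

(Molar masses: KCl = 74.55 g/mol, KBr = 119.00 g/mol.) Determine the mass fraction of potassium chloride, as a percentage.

23.8 %

n(AgNO3) = 0.0202 × 0.589 = 0.0119 mol
Let x = n(KCl), y = n(KBr).
Titrant: 1x + 1y = 0.0119;  mass: 74.55x + 119.00y = 1.24
Solving, x = 3.96 × 10^-3 mol, y = 7.94 × 10^-3 mol
mass of KCl = 3.96 × 10^-3 × 74.55 = 0.295 g
% KCl = 0.295 / 1.24 × 100 = 23.8 %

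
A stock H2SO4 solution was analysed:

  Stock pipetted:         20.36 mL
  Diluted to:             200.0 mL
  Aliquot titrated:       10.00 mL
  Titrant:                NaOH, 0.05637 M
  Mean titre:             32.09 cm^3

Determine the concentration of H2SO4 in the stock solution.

0.8885 M

H2SO4 + 2 NaOH → Na2SO4 + 2 H2O
n(NaOH) = 0.03209 × 0.05637 = 1.809 × 10^-3 mol
From the 1:2 ratio, n(H2SO4) in the aliquot = 1/2 × 1.809 × 10^-3 = 9.045 × 10^-4 mol
[H2SO4]_dilute = 9.045 × 10^-4 / 0.01000 = 0.09045 mol/L
Dilution factor = 200.0 / 20.36 = 9.823
[H2SO4]_stock = 0.09045 × 9.823 = 0.8885 mol/L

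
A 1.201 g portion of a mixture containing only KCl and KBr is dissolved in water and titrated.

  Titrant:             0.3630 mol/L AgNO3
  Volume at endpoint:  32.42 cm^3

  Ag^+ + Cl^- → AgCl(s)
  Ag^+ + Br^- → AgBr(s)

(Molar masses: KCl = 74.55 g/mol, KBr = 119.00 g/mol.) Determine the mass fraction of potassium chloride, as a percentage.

n(AgNO3) = 0.03242 × 0.3630 = 0.01177 mol
Let x = n(KCl), y = n(KBr).
Titrant: 1x + 1y = 0.01177;  mass: 74.55x + 119.00y = 1.201
Solving, x = 4.487 × 10^-3 mol, y = 7.281 × 10^-3 mol
mass of KCl = 4.487 × 10^-3 × 74.55 = 0.3345 g
% KCl = 0.3345 / 1.201 × 100 = 27.85 %

27.85 %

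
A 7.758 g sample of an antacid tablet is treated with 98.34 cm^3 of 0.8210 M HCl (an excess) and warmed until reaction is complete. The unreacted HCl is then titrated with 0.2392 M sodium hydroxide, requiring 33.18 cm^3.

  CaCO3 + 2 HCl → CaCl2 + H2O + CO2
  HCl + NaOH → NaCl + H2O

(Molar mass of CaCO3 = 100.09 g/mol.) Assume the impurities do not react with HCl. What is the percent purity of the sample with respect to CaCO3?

46.96 %

n(HCl) added = 0.09834 × 0.8210 = 0.08074 mol
n(NaOH) used in back-titration = 0.03318 × 0.2392 = 7.937 × 10^-3 mol
n(HCl) left over = 7.937 × 10^-3 mol (1:1 ratio)
n(HCl) consumed by analyte = 0.08074 − 7.937 × 10^-3 = 0.07280 mol
From the 1:2 ratio, n(CaCO3) = 1/2 × 0.07280 = 0.03640 mol
mass of CaCO3 = 0.03640 × 100.09 = 3.643 g
% CaCO3 = 3.643 / 7.758 × 100 = 46.96 %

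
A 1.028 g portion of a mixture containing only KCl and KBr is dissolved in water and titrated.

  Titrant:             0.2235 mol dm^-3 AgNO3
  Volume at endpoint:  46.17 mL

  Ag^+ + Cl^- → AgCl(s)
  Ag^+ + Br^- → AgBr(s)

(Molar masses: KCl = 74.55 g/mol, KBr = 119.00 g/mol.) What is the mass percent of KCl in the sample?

32.62 %

n(AgNO3) = 0.04617 × 0.2235 = 0.01032 mol
Let x = n(KCl), y = n(KBr).
Titrant: 1x + 1y = 0.01032;  mass: 74.55x + 119.00y = 1.028
Solving, x = 4.499 × 10^-3 mol, y = 5.820 × 10^-3 mol
mass of KCl = 4.499 × 10^-3 × 74.55 = 0.3354 g
% KCl = 0.3354 / 1.028 × 100 = 32.62 %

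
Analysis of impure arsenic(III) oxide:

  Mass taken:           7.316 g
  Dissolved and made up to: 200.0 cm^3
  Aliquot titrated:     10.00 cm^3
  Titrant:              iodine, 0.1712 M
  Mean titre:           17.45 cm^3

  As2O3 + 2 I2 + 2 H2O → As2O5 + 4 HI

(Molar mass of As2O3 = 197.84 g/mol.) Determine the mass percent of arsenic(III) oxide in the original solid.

80.79 %

n(I2) per titration = 0.01745 × 0.1712 = 2.987 × 10^-3 mol
From the 1:2 ratio, n(As2O3) in each aliquot = 1/2 × 2.987 × 10^-3 = 1.494 × 10^-3 mol
n(As2O3) in the whole flask = 1.494 × 10^-3 × 200.0/10.00 = 0.02987 mol
mass of As2O3 = 0.02987 × 197.84 = 5.910 g
% As2O3 = 5.910 / 7.316 × 100 = 80.79 %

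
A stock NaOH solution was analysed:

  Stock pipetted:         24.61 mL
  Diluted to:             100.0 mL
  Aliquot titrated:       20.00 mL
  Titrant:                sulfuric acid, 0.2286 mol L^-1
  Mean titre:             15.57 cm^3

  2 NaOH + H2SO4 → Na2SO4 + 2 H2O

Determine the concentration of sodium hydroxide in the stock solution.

1.446 mol/L

n(H2SO4) = 0.01557 × 0.2286 = 3.559 × 10^-3 mol
From the 2:1 ratio, n(NaOH) in the aliquot = 2/1 × 3.559 × 10^-3 = 7.119 × 10^-3 mol
[NaOH]_dilute = 7.119 × 10^-3 / 0.02000 = 0.3559 mol/L
Dilution factor = 100.0 / 24.61 = 4.063
[NaOH]_stock = 0.3559 × 4.063 = 1.446 mol/L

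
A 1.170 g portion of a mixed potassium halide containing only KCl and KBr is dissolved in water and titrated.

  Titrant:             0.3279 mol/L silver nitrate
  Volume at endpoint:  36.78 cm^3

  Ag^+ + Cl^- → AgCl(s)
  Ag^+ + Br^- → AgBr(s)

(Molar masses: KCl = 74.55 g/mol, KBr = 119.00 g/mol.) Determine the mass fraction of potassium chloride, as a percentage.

n(AgNO3) = 0.03678 × 0.3279 = 0.01206 mol
Let x = n(KCl), y = n(KBr).
Titrant: 1x + 1y = 0.01206;  mass: 74.55x + 119.00y = 1.170
Solving, x = 5.965 × 10^-3 mol, y = 6.095 × 10^-3 mol
mass of KCl = 5.965 × 10^-3 × 74.55 = 0.4447 g
% KCl = 0.4447 / 1.170 × 100 = 38.01 %

38.01 %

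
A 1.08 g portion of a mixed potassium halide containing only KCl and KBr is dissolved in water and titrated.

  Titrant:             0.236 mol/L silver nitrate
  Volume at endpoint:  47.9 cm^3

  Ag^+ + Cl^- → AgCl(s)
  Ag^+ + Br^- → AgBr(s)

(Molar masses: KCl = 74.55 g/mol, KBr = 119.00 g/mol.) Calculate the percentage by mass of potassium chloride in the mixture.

41.2 %

n(AgNO3) = 0.0479 × 0.236 = 0.0113 mol
Let x = n(KCl), y = n(KBr).
Titrant: 1x + 1y = 0.0113;  mass: 74.55x + 119.00y = 1.08
Solving, x = 5.97 × 10^-3 mol, y = 5.34 × 10^-3 mol
mass of KCl = 5.97 × 10^-3 × 74.55 = 0.445 g
% KCl = 0.445 / 1.08 × 100 = 41.2 %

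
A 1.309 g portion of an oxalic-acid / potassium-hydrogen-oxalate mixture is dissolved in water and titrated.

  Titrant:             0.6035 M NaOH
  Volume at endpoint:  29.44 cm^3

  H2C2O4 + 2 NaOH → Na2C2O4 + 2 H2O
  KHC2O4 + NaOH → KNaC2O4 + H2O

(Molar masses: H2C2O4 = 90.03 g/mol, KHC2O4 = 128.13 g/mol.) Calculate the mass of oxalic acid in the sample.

0.5240 g

n(NaOH) = 0.02944 × 0.6035 = 0.01777 mol
Let x = n(H2C2O4), y = n(KHC2O4).
Titrant: 2x + 1y = 0.01777;  mass: 90.03x + 128.13y = 1.309
Solving, x = 5.820 × 10^-3 mol, y = 6.127 × 10^-3 mol
mass of H2C2O4 = 5.820 × 10^-3 × 90.03 = 0.5240 g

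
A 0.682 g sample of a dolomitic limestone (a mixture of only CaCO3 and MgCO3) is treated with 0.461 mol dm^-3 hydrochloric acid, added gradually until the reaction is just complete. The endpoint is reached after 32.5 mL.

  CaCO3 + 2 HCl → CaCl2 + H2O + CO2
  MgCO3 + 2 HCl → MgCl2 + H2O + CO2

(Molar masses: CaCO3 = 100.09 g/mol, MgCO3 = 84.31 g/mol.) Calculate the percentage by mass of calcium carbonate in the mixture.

n(HCl) = 0.0325 × 0.461 = 0.0150 mol
Let x = n(CaCO3), y = n(MgCO3).
Titrant: 2x + 2y = 0.0150;  mass: 100.09x + 84.31y = 0.682
Solving, x = 3.19 × 10^-3 mol, y = 4.30 × 10^-3 mol
mass of CaCO3 = 3.19 × 10^-3 × 100.09 = 0.320 g
% CaCO3 = 0.320 / 0.682 × 100 = 46.9 %

46.9 %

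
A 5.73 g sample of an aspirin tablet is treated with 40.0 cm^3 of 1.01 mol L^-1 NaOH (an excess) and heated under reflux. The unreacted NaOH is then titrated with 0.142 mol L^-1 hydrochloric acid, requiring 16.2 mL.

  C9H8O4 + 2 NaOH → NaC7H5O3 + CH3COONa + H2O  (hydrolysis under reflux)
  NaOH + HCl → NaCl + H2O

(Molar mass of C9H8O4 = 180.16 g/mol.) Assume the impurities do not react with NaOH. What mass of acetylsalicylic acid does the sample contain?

n(NaOH) added = 0.0400 × 1.01 = 0.0404 mol
n(HCl) used in back-titration = 0.0162 × 0.142 = 2.30 × 10^-3 mol
n(NaOH) left over = 2.30 × 10^-3 mol (1:1 ratio)
n(NaOH) consumed by analyte = 0.0404 − 2.30 × 10^-3 = 0.0381 mol
From the 1:2 ratio, n(C9H8O4) = 1/2 × 0.0381 = 0.0190 mol
mass of C9H8O4 = 0.0190 × 180.16 = 3.43 g

3.43 g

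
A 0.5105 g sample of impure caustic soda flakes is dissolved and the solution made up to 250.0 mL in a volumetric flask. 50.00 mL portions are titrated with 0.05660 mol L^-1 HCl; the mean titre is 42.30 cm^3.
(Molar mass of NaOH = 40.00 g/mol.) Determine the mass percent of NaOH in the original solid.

93.80 %

NaOH + HCl → NaCl + H2O
n(HCl) per titration = 0.04230 × 0.05660 = 2.394 × 10^-3 mol
n(NaOH) in each aliquot = 2.394 × 10^-3 mol (1:1 ratio)
n(NaOH) in the whole flask = 2.394 × 10^-3 × 250.0/50.00 = 0.01197 mol
mass of NaOH = 0.01197 × 40.00 = 0.4788 g
% NaOH = 0.4788 / 0.5105 × 100 = 93.80 %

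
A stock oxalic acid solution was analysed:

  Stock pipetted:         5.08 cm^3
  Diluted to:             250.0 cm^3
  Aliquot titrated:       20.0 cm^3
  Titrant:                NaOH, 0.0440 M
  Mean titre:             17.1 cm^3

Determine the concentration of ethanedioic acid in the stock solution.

0.926 M

H2C2O4 + 2 NaOH → Na2C2O4 + 2 H2O
n(NaOH) = 0.0171 × 0.0440 = 7.52 × 10^-4 mol
From the 1:2 ratio, n(H2C2O4) in the aliquot = 1/2 × 7.52 × 10^-4 = 3.76 × 10^-4 mol
[H2C2O4]_dilute = 3.76 × 10^-4 / 0.0200 = 0.0188 mol/L
Dilution factor = 250.0 / 5.08 = 49.21
[H2C2O4]_stock = 0.0188 × 49.21 = 0.926 mol/L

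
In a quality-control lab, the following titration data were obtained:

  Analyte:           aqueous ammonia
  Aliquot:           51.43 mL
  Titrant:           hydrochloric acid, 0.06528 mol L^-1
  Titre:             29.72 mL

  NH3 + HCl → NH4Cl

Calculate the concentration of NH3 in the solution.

n(HCl) = 0.02972 L × 0.06528 mol/L = 1.940 × 10^-3 mol
n(NH3) = 1.940 × 10^-3 mol (1:1 mole ratio)
[NH3] = 1.940 × 10^-3 mol / 0.05143 L = 0.03772 mol/L

0.03772 mol/L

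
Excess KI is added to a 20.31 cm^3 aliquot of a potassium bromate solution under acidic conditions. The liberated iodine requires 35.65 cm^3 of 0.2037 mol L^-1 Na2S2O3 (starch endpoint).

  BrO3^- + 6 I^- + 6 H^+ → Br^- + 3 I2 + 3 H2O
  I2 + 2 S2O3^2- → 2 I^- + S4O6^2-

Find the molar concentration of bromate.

0.05959 mol/L

n(S2O3^2-) = 0.03565 × 0.2037 = 7.262 × 10^-3 mol
n(I2) = n(S2O3^2-)/2 = 3.631 × 10^-3 mol
From the 1:3 ratio, n(BrO3^-) in the aliquot = 1/3 × 3.631 × 10^-3 = 1.210 × 10^-3 mol
[BrO3^-] = 1.210 × 10^-3 / 0.02031 = 0.05959 mol/L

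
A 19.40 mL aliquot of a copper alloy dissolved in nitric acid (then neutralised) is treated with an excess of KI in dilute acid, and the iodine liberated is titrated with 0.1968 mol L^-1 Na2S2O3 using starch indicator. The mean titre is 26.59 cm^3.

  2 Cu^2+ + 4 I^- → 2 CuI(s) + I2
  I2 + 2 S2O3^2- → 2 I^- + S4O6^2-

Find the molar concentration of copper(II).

n(S2O3^2-) = 0.02659 × 0.1968 = 5.233 × 10^-3 mol
n(I2) = n(S2O3^2-)/2 = 2.616 × 10^-3 mol
From the 2:1 ratio, n(Cu2+) in the aliquot = 2/1 × 2.616 × 10^-3 = 5.233 × 10^-3 mol
[Cu2+] = 5.233 × 10^-3 / 0.01940 = 0.2697 mol/L

0.2697 mol/L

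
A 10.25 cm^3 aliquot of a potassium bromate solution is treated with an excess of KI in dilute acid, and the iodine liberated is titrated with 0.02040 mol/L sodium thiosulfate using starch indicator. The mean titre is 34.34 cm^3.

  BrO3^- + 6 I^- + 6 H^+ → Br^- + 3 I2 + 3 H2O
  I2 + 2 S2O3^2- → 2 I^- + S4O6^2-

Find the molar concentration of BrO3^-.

n(S2O3^2-) = 0.03434 × 0.02040 = 7.005 × 10^-4 mol
n(I2) = n(S2O3^2-)/2 = 3.503 × 10^-4 mol
From the 1:3 ratio, n(BrO3^-) in the aliquot = 1/3 × 3.503 × 10^-4 = 1.168 × 10^-4 mol
[BrO3^-] = 1.168 × 10^-4 / 0.01025 = 0.01139 mol/L

0.01139 mol/L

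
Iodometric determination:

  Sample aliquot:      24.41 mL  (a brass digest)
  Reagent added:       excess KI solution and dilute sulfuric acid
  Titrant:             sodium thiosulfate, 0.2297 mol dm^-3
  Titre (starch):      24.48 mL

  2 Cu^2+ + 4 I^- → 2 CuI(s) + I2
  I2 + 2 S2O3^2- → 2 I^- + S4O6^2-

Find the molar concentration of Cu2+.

n(S2O3^2-) = 0.02448 × 0.2297 = 5.623 × 10^-3 mol
n(I2) = n(S2O3^2-)/2 = 2.812 × 10^-3 mol
From the 2:1 ratio, n(Cu2+) in the aliquot = 2/1 × 2.812 × 10^-3 = 5.623 × 10^-3 mol
[Cu2+] = 5.623 × 10^-3 / 0.02441 = 0.2304 mol/L

0.2304 mol/L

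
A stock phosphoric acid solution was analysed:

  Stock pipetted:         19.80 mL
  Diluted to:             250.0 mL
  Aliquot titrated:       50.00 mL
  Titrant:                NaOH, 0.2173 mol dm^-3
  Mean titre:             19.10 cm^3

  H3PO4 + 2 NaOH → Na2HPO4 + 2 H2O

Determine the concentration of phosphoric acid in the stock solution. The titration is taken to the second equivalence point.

0.5240 mol/L

n(NaOH) = 0.01910 × 0.2173 = 4.150 × 10^-3 mol
From the 1:2 ratio, n(H3PO4) in the aliquot = 1/2 × 4.150 × 10^-3 = 2.075 × 10^-3 mol
[H3PO4]_dilute = 2.075 × 10^-3 / 0.05000 = 0.04150 mol/L
Dilution factor = 250.0 / 19.80 = 12.63
[H3PO4]_stock = 0.04150 × 12.63 = 0.5240 mol/L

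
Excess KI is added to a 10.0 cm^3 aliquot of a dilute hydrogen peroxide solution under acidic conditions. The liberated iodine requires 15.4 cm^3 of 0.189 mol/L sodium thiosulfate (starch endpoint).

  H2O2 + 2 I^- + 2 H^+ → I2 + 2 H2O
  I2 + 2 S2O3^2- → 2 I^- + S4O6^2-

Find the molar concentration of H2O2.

n(S2O3^2-) = 0.0154 × 0.189 = 2.91 × 10^-3 mol
n(I2) = n(S2O3^2-)/2 = 1.46 × 10^-3 mol
n(H2O2) in the aliquot = 1.46 × 10^-3 mol (1:1 ratio)
[H2O2] = 1.46 × 10^-3 / 0.0100 = 0.146 mol/L

0.146 mol/L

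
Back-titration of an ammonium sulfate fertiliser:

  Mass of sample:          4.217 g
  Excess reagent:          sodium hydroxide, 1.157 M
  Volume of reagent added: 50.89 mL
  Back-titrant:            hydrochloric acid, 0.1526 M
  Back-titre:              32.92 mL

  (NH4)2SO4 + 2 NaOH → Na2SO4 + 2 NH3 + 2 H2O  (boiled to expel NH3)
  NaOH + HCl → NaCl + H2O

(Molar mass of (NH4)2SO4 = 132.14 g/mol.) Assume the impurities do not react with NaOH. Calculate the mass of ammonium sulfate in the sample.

3.558 g

n(NaOH) added = 0.05089 × 1.157 = 0.05888 mol
n(HCl) used in back-titration = 0.03292 × 0.1526 = 5.024 × 10^-3 mol
n(NaOH) left over = 5.024 × 10^-3 mol (1:1 ratio)
n(NaOH) consumed by analyte = 0.05888 − 5.024 × 10^-3 = 0.05386 mol
From the 1:2 ratio, n((NH4)2SO4) = 1/2 × 0.05386 = 0.02693 mol
mass of (NH4)2SO4 = 0.02693 × 132.14 = 3.558 g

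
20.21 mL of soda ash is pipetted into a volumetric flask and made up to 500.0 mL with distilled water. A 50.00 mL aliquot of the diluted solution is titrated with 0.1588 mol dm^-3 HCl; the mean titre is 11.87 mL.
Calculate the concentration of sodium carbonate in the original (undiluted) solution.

0.4663 mol/L

Na2CO3 + 2 HCl → 2 NaCl + H2O + CO2
n(HCl) = 0.01187 × 0.1588 = 1.885 × 10^-3 mol
From the 1:2 ratio, n(Na2CO3) in the aliquot = 1/2 × 1.885 × 10^-3 = 9.425 × 10^-4 mol
[Na2CO3]_dilute = 9.425 × 10^-4 / 0.05000 = 0.01885 mol/L
Dilution factor = 500.0 / 20.21 = 24.74
[Na2CO3]_stock = 0.01885 × 24.74 = 0.4663 mol/L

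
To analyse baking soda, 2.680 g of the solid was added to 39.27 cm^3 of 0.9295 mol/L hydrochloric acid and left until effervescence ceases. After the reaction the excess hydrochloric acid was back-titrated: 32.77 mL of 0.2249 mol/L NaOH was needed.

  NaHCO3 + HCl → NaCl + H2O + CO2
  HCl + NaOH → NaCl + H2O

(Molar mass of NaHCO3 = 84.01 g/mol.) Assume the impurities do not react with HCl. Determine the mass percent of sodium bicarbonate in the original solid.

91.32 %

n(HCl) added = 0.03927 × 0.9295 = 0.03650 mol
n(NaOH) used in back-titration = 0.03277 × 0.2249 = 7.370 × 10^-3 mol
n(HCl) left over = 7.370 × 10^-3 mol (1:1 ratio)
n(HCl) consumed by analyte = 0.03650 − 7.370 × 10^-3 = 0.02913 mol
n(NaHCO3) = 0.02913 mol (1:1 ratio)
mass of NaHCO3 = 0.02913 × 84.01 = 2.447 g
% NaHCO3 = 2.447 / 2.680 × 100 = 91.32 %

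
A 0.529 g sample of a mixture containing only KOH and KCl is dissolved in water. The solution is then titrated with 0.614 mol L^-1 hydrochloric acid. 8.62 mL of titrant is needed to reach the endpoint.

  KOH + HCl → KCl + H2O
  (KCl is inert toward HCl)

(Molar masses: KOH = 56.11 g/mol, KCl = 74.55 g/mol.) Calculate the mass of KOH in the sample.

n(HCl) = 0.00862 × 0.614 = 5.29 × 10^-3 mol
Let x = n(KOH), y = n(KCl).
Titrant: 1x = 5.29 × 10^-3;  mass: 56.11x + 74.55y = 0.529
Solving, x = 5.29 × 10^-3 mol, y = 3.11 × 10^-3 mol
mass of KOH = 5.29 × 10^-3 × 56.11 = 0.297 g

0.297 g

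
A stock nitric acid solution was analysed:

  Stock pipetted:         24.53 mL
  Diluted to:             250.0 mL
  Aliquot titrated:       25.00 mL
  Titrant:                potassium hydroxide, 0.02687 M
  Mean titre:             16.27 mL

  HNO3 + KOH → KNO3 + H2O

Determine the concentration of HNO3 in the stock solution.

n(KOH) = 0.01627 × 0.02687 = 4.372 × 10^-4 mol
n(HNO3) in the aliquot = 4.372 × 10^-4 mol (1:1 ratio)
[HNO3]_dilute = 4.372 × 10^-4 / 0.02500 = 0.01749 mol/L
Dilution factor = 250.0 / 24.53 = 10.19
[HNO3]_stock = 0.01749 × 10.19 = 0.1782 mol/L

0.1782 M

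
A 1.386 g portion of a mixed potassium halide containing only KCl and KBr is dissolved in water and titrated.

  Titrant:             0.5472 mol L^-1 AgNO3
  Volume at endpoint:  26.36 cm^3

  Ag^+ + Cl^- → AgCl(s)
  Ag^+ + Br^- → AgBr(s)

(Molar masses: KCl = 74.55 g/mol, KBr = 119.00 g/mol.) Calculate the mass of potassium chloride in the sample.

0.5543 g

n(AgNO3) = 0.02636 × 0.5472 = 0.01442 mol
Let x = n(KCl), y = n(KBr).
Titrant: 1x + 1y = 0.01442;  mass: 74.55x + 119.00y = 1.386
Solving, x = 7.435 × 10^-3 mol, y = 6.989 × 10^-3 mol
mass of KCl = 7.435 × 10^-3 × 74.55 = 0.5543 g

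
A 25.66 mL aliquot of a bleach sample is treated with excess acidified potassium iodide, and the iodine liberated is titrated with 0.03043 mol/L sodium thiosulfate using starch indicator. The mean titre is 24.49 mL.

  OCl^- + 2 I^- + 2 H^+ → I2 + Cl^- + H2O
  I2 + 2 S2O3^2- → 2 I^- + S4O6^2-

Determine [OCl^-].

0.01452 mol/L

n(S2O3^2-) = 0.02449 × 0.03043 = 7.452 × 10^-4 mol
n(I2) = n(S2O3^2-)/2 = 3.726 × 10^-4 mol
n(OCl^-) in the aliquot = 3.726 × 10^-4 mol (1:1 ratio)
[OCl^-] = 3.726 × 10^-4 / 0.02566 = 0.01452 mol/L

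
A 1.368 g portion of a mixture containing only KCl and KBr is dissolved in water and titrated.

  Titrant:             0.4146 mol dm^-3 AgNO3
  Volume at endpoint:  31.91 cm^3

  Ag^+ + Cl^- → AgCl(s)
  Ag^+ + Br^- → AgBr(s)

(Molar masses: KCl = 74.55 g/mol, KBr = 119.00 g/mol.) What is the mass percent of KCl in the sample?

n(AgNO3) = 0.03191 × 0.4146 = 0.01323 mol
Let x = n(KCl), y = n(KBr).
Titrant: 1x + 1y = 0.01323;  mass: 74.55x + 119.00y = 1.368
Solving, x = 4.642 × 10^-3 mol, y = 8.587 × 10^-3 mol
mass of KCl = 4.642 × 10^-3 × 74.55 = 0.3461 g
% KCl = 0.3461 / 1.368 × 100 = 25.30 %

25.30 %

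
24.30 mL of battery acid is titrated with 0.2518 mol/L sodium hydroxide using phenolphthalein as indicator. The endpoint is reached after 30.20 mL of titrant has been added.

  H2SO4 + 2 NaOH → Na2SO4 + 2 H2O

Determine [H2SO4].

0.1565 mol/L

n(NaOH) = 0.03020 L × 0.2518 mol/L = 7.604 × 10^-3 mol
From the 1:2 mole ratio, n(H2SO4) = 1/2 × 7.604 × 10^-3 = 3.802 × 10^-3 mol
[H2SO4] = 3.802 × 10^-3 mol / 0.02430 L = 0.1565 mol/L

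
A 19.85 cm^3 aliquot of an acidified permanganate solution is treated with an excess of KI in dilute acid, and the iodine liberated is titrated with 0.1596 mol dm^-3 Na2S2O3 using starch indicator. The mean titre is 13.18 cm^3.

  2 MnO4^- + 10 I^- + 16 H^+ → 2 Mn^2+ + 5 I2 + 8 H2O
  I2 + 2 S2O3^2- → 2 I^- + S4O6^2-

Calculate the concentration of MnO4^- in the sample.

n(S2O3^2-) = 0.01318 × 0.1596 = 2.104 × 10^-3 mol
n(I2) = n(S2O3^2-)/2 = 1.052 × 10^-3 mol
From the 2:5 ratio, n(MnO4^-) in the aliquot = 2/5 × 1.052 × 10^-3 = 4.207 × 10^-4 mol
[MnO4^-] = 4.207 × 10^-4 / 0.01985 = 0.02119 mol/L

0.02119 mol/L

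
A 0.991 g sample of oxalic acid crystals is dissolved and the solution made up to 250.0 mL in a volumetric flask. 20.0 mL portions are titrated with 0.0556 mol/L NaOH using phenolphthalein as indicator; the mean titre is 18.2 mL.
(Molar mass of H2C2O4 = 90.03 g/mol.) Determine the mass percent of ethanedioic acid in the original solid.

H2C2O4 + 2 NaOH → Na2C2O4 + 2 H2O
n(NaOH) per titration = 0.0182 × 0.0556 = 1.01 × 10^-3 mol
From the 1:2 ratio, n(H2C2O4) in each aliquot = 1/2 × 1.01 × 10^-3 = 5.06 × 10^-4 mol
n(H2C2O4) in the whole flask = 5.06 × 10^-4 × 250.0/20.0 = 6.32 × 10^-3 mol
mass of H2C2O4 = 6.32 × 10^-3 × 90.03 = 0.569 g
% H2C2O4 = 0.569 / 0.991 × 100 = 57.5 %

57.5 %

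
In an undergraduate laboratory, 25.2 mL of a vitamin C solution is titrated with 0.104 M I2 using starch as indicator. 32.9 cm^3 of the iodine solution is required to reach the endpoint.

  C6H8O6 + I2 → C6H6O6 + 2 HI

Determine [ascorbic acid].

n(I2) = 0.0329 L × 0.104 mol/L = 3.42 × 10^-3 mol
n(C6H8O6) = 3.42 × 10^-3 mol (1:1 mole ratio)
[C6H8O6] = 3.42 × 10^-3 mol / 0.0252 L = 0.136 mol/L

0.136 M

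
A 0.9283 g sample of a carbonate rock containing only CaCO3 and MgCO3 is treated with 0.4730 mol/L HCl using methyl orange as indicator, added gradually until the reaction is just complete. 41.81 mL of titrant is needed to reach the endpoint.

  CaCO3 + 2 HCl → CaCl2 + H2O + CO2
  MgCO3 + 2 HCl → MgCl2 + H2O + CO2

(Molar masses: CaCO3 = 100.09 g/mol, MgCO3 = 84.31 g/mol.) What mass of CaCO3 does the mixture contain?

n(HCl) = 0.04181 × 0.4730 = 0.01978 mol
Let x = n(CaCO3), y = n(MgCO3).
Titrant: 2x + 2y = 0.01978;  mass: 100.09x + 84.31y = 0.9283
Solving, x = 5.997 × 10^-3 mol, y = 3.891 × 10^-3 mol
mass of CaCO3 = 5.997 × 10^-3 × 100.09 = 0.6003 g

0.6003 g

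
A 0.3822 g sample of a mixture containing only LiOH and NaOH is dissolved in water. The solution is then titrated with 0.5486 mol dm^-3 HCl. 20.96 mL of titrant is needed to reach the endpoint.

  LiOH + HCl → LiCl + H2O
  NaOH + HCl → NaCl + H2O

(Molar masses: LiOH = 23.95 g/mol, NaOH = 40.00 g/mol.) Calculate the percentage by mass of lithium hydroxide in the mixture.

n(HCl) = 0.02096 × 0.5486 = 0.01150 mol
Let x = n(LiOH), y = n(NaOH).
Titrant: 1x + 1y = 0.01150;  mass: 23.95x + 40.00y = 0.3822
Solving, x = 4.844 × 10^-3 mol, y = 6.655 × 10^-3 mol
mass of LiOH = 4.844 × 10^-3 × 23.95 = 0.1160 g
% LiOH = 0.1160 / 0.3822 × 100 = 30.35 %

30.35 %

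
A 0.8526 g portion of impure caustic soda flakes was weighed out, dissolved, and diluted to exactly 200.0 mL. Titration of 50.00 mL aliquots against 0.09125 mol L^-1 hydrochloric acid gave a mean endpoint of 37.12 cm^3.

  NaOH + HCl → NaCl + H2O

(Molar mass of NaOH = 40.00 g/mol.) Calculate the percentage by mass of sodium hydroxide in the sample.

n(HCl) per titration = 0.03712 × 0.09125 = 3.387 × 10^-3 mol
n(NaOH) in each aliquot = 3.387 × 10^-3 mol (1:1 ratio)
n(NaOH) in the whole flask = 3.387 × 10^-3 × 200.0/50.00 = 0.01355 mol
mass of NaOH = 0.01355 × 40.00 = 0.5420 g
% NaOH = 0.5420 / 0.8526 × 100 = 63.56 %

63.56 %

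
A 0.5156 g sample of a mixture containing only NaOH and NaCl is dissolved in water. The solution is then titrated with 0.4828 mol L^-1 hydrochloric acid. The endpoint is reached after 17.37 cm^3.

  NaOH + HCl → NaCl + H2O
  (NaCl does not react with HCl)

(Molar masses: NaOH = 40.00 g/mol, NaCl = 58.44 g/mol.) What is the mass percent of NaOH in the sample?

n(HCl) = 0.01737 × 0.4828 = 8.386 × 10^-3 mol
Let x = n(NaOH), y = n(NaCl).
Titrant: 1x = 8.386 × 10^-3;  mass: 40.00x + 58.44y = 0.5156
Solving, x = 8.386 × 10^-3 mol, y = 3.083 × 10^-3 mol
mass of NaOH = 8.386 × 10^-3 × 40.00 = 0.3354 g
% NaOH = 0.3354 / 0.5156 × 100 = 65.06 %

65.06 %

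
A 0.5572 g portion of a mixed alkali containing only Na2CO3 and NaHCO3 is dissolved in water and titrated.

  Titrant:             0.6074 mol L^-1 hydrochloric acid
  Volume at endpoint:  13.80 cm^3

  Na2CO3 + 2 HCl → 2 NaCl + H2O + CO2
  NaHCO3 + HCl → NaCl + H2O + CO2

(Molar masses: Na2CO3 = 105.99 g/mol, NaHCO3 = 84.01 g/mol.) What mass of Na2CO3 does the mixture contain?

0.2511 g

n(HCl) = 0.01380 × 0.6074 = 8.382 × 10^-3 mol
Let x = n(Na2CO3), y = n(NaHCO3).
Titrant: 2x + 1y = 8.382 × 10^-3;  mass: 105.99x + 84.01y = 0.5572
Solving, x = 2.370 × 10^-3 mol, y = 3.643 × 10^-3 mol
mass of Na2CO3 = 2.370 × 10^-3 × 105.99 = 0.2511 g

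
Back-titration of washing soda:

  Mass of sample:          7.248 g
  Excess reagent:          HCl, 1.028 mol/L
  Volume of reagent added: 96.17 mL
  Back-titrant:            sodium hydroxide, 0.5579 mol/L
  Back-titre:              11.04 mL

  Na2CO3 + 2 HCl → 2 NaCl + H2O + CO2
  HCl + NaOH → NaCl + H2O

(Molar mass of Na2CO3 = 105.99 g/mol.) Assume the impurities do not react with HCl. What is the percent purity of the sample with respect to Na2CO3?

67.78 %

n(HCl) added = 0.09617 × 1.028 = 0.09886 mol
n(NaOH) used in back-titration = 0.01104 × 0.5579 = 6.159 × 10^-3 mol
n(HCl) left over = 6.159 × 10^-3 mol (1:1 ratio)
n(HCl) consumed by analyte = 0.09886 − 6.159 × 10^-3 = 0.09270 mol
From the 1:2 ratio, n(Na2CO3) = 1/2 × 0.09270 = 0.04635 mol
mass of Na2CO3 = 0.04635 × 105.99 = 4.913 g
% Na2CO3 = 4.913 / 7.248 × 100 = 67.78 %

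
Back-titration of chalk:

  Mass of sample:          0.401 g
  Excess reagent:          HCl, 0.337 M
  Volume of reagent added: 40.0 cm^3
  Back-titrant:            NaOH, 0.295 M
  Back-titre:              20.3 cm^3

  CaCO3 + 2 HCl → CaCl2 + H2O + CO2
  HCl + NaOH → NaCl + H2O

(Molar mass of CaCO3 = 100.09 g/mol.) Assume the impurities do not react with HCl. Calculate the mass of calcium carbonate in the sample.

0.375 g

n(HCl) added = 0.0400 × 0.337 = 0.0135 mol
n(NaOH) used in back-titration = 0.0203 × 0.295 = 5.99 × 10^-3 mol
n(HCl) left over = 5.99 × 10^-3 mol (1:1 ratio)
n(HCl) consumed by analyte = 0.0135 − 5.99 × 10^-3 = 7.49 × 10^-3 mol
From the 1:2 ratio, n(CaCO3) = 1/2 × 7.49 × 10^-3 = 3.75 × 10^-3 mol
mass of CaCO3 = 3.75 × 10^-3 × 100.09 = 0.375 g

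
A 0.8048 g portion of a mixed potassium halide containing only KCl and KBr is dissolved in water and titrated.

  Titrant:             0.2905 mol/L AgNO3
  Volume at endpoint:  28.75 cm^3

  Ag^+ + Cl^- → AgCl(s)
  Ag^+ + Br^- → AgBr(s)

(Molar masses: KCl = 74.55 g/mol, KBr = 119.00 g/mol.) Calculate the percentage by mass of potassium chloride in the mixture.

39.40 %

n(AgNO3) = 0.02875 × 0.2905 = 8.352 × 10^-3 mol
Let x = n(KCl), y = n(KBr).
Titrant: 1x + 1y = 8.352 × 10^-3;  mass: 74.55x + 119.00y = 0.8048
Solving, x = 4.254 × 10^-3 mol, y = 4.098 × 10^-3 mol
mass of KCl = 4.254 × 10^-3 × 74.55 = 0.3171 g
% KCl = 0.3171 / 0.8048 × 100 = 39.40 %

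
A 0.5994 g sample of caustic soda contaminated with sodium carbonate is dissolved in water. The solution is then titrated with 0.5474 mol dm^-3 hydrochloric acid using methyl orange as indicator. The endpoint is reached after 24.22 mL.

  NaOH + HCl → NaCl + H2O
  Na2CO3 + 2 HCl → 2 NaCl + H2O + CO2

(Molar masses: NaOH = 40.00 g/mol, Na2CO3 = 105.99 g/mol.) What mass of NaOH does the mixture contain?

n(HCl) = 0.02422 × 0.5474 = 0.01326 mol
Let x = n(NaOH), y = n(Na2CO3).
Titrant: 1x + 2y = 0.01326;  mass: 40.00x + 105.99y = 0.5994
Solving, x = 7.942 × 10^-3 mol, y = 2.658 × 10^-3 mol
mass of NaOH = 7.942 × 10^-3 × 40.00 = 0.3177 g

0.3177 g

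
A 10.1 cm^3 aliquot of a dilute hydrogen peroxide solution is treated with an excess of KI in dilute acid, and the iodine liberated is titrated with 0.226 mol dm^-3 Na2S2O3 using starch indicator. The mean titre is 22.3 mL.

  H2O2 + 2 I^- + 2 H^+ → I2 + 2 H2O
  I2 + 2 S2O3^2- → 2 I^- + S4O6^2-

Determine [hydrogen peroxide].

0.249 mol/L

n(S2O3^2-) = 0.0223 × 0.226 = 5.04 × 10^-3 mol
n(I2) = n(S2O3^2-)/2 = 2.52 × 10^-3 mol
n(H2O2) in the aliquot = 2.52 × 10^-3 mol (1:1 ratio)
[H2O2] = 2.52 × 10^-3 / 0.0101 = 0.249 mol/L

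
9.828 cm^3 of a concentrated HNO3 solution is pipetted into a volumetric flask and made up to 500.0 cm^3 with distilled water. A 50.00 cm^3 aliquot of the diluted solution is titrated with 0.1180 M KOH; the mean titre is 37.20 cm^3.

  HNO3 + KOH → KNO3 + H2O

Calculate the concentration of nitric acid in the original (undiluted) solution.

4.466 M

n(KOH) = 0.03720 × 0.1180 = 4.390 × 10^-3 mol
n(HNO3) in the aliquot = 4.390 × 10^-3 mol (1:1 ratio)
[HNO3]_dilute = 4.390 × 10^-3 / 0.05000 = 0.08779 mol/L
Dilution factor = 500.0 / 9.828 = 50.88
[HNO3]_stock = 0.08779 × 50.88 = 4.466 mol/L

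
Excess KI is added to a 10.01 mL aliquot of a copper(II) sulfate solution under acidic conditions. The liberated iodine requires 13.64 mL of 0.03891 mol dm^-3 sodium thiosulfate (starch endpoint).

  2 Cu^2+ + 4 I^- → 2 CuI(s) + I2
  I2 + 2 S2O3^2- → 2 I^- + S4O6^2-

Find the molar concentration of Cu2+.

n(S2O3^2-) = 0.01364 × 0.03891 = 5.307 × 10^-4 mol
n(I2) = n(S2O3^2-)/2 = 2.654 × 10^-4 mol
From the 2:1 ratio, n(Cu2+) in the aliquot = 2/1 × 2.654 × 10^-4 = 5.307 × 10^-4 mol
[Cu2+] = 5.307 × 10^-4 / 0.01001 = 0.05302 mol/L

0.05302 mol/L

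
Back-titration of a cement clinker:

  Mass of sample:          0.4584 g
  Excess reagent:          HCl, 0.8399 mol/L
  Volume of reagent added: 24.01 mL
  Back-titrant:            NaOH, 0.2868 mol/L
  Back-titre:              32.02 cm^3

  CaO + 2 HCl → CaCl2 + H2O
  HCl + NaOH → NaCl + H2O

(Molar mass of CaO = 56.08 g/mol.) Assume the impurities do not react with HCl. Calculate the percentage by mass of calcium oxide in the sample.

n(HCl) added = 0.02401 × 0.8399 = 0.02017 mol
n(NaOH) used in back-titration = 0.03202 × 0.2868 = 9.183 × 10^-3 mol
n(HCl) left over = 9.183 × 10^-3 mol (1:1 ratio)
n(HCl) consumed by analyte = 0.02017 − 9.183 × 10^-3 = 0.01098 mol
From the 1:2 ratio, n(CaO) = 1/2 × 0.01098 = 5.491 × 10^-3 mol
mass of CaO = 5.491 × 10^-3 × 56.08 = 0.3080 g
% CaO = 0.3080 / 0.4584 × 100 = 67.18 %

67.18 %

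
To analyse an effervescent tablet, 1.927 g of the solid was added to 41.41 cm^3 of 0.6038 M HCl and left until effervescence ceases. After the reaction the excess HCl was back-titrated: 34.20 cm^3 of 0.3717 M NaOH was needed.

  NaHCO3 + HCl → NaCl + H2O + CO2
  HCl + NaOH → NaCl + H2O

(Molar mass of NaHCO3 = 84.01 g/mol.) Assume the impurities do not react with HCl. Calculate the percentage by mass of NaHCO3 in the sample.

n(HCl) added = 0.04141 × 0.6038 = 0.02500 mol
n(NaOH) used in back-titration = 0.03420 × 0.3717 = 0.01271 mol
n(HCl) left over = 0.01271 mol (1:1 ratio)
n(HCl) consumed by analyte = 0.02500 − 0.01271 = 0.01229 mol
n(NaHCO3) = 0.01229 mol (1:1 ratio)
mass of NaHCO3 = 0.01229 × 84.01 = 1.033 g
% NaHCO3 = 1.033 / 1.927 × 100 = 53.59 %

53.59 %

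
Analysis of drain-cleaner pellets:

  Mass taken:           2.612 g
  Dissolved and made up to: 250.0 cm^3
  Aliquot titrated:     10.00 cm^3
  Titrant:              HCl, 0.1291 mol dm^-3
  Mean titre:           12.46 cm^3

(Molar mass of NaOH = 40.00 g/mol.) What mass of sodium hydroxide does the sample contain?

1.609 g

NaOH + HCl → NaCl + H2O
n(HCl) per titration = 0.01246 × 0.1291 = 1.609 × 10^-3 mol
n(NaOH) in each aliquot = 1.609 × 10^-3 mol (1:1 ratio)
n(NaOH) in the whole flask = 1.609 × 10^-3 × 250.0/10.00 = 0.04021 mol
mass of NaOH = 0.04021 × 40.00 = 1.609 g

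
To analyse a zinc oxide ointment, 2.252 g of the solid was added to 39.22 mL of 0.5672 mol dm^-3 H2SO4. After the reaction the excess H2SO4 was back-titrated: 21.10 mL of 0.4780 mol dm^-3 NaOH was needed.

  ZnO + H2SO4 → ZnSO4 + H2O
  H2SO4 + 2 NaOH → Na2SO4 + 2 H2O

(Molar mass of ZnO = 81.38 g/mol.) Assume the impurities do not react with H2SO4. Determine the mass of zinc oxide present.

1.400 g

n(H2SO4) added = 0.03922 × 0.5672 = 0.02225 mol
n(NaOH) used in back-titration = 0.02110 × 0.4780 = 0.01009 mol
From the 1:2 ratio, n(H2SO4) left over = 1/2 × 0.01009 = 5.043 × 10^-3 mol
n(H2SO4) consumed by analyte = 0.02225 − 5.043 × 10^-3 = 0.01720 mol
n(ZnO) = 0.01720 mol (1:1 ratio)
mass of ZnO = 0.01720 × 81.38 = 1.400 g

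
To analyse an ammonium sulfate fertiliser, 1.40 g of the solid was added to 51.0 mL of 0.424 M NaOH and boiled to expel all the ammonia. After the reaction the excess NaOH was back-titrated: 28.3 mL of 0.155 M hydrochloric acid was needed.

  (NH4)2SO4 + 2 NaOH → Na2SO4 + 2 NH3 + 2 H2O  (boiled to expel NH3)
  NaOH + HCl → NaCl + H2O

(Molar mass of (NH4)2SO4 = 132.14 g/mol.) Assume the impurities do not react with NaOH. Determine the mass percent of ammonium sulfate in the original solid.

81.3 %

n(NaOH) added = 0.0510 × 0.424 = 0.0216 mol
n(HCl) used in back-titration = 0.0283 × 0.155 = 4.39 × 10^-3 mol
n(NaOH) left over = 4.39 × 10^-3 mol (1:1 ratio)
n(NaOH) consumed by analyte = 0.0216 − 4.39 × 10^-3 = 0.0172 mol
From the 1:2 ratio, n((NH4)2SO4) = 1/2 × 0.0172 = 8.62 × 10^-3 mol
mass of (NH4)2SO4 = 8.62 × 10^-3 × 132.14 = 1.14 g
% (NH4)2SO4 = 1.14 / 1.40 × 100 = 81.3 %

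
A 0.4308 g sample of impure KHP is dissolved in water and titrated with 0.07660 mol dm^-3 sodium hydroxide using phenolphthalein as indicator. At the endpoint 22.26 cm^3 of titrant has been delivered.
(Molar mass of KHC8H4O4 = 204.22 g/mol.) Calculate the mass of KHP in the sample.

KHC8H4O4 + NaOH → KNaC8H4O4 + H2O
n(NaOH) = 0.02226 L × 0.07660 mol/L = 1.705 × 10^-3 mol
n(KHC8H4O4) = 1.705 × 10^-3 mol (1:1 ratio)
mass of KHC8H4O4 = 1.705 × 10^-3 × 204.22 g/mol = 0.3482 g

0.3482 g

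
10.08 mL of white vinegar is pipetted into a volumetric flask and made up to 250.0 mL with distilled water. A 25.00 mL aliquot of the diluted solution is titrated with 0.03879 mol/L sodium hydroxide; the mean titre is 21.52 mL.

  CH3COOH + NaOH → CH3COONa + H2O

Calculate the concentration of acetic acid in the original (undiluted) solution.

n(NaOH) = 0.02152 × 0.03879 = 8.348 × 10^-4 mol
n(CH3COOH) in the aliquot = 8.348 × 10^-4 mol (1:1 ratio)
[CH3COOH]_dilute = 8.348 × 10^-4 / 0.02500 = 0.03339 mol/L
Dilution factor = 250.0 / 10.08 = 24.80
[CH3COOH]_stock = 0.03339 × 24.80 = 0.8281 mol/L

0.8281 mol/L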